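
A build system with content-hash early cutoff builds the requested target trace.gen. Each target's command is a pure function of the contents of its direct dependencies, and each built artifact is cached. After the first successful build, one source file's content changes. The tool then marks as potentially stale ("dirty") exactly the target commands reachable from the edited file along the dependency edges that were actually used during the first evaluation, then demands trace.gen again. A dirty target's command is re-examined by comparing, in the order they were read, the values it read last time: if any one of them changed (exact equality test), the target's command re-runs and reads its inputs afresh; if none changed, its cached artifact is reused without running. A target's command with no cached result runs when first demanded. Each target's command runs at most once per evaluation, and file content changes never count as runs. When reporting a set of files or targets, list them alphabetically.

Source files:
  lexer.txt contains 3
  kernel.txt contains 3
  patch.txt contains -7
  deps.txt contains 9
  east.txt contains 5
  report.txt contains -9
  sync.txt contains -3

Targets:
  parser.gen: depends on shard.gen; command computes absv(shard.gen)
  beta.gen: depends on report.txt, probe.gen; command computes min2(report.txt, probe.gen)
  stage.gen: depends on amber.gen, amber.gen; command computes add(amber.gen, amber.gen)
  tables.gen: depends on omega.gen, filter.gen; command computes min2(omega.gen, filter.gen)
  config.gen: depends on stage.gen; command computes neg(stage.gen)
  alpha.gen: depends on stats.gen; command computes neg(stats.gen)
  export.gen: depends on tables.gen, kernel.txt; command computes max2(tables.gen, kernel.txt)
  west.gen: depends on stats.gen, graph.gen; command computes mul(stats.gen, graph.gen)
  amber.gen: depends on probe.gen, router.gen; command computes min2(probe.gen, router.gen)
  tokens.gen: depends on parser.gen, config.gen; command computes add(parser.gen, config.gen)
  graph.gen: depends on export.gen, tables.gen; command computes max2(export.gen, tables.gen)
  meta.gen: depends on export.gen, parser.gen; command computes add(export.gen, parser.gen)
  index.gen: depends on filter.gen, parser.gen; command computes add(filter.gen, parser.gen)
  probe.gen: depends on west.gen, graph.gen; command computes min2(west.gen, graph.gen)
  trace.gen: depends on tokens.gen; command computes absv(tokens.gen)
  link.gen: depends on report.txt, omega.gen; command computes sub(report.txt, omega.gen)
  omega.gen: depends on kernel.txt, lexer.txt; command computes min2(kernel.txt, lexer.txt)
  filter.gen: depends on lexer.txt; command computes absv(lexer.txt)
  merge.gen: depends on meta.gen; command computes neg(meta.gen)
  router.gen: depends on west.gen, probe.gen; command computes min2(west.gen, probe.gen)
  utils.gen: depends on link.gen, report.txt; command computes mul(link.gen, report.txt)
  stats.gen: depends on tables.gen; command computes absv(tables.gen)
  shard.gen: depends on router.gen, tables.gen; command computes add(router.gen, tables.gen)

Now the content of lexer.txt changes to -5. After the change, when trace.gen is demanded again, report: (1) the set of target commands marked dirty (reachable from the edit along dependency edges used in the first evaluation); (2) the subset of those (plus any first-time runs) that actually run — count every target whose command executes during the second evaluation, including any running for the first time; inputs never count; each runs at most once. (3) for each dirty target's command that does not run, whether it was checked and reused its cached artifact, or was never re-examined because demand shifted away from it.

First evaluation (everything demanded from the output):
  filter.gen = absv(3) = 3
  omega.gen = min2(3, 3) = 3
  tables.gen = min2(3, 3) = 3
  export.gen = max2(3, 3) = 3
  graph.gen = max2(3, 3) = 3
  stats.gen = absv(3) = 3
  west.gen = mul(3, 3) = 9
  probe.gen = min2(9, 3) = 3
  router.gen = min2(9, 3) = 3
  amber.gen = min2(3, 3) = 3
  shard.gen = add(3, 3) = 6
  parser.gen = absv(6) = 6
  stage.gen = add(3, 3) = 6
  config.gen = neg(6) = -6
  tokens.gen = add(6, -6) = 0
  trace.gen = absv(0) = 0

Propagation after the edit:
  filter.gen: runs — lexer.txt 3->-5; result 5.
  omega.gen: runs — lexer.txt 3->-5; result -5.
  tables.gen: runs — omega.gen 3->-5; filter.gen 3->5; result -5.
  export.gen: runs — tables.gen 3->-5; result 3 (same value as before).
  graph.gen: runs — tables.gen 3->-5; result 3 (same value as before).
  stats.gen: runs — tables.gen 3->-5; result 5.
  west.gen: runs — stats.gen 3->5; result 15.
  probe.gen: runs — west.gen 9->15; result 3 (same value as before).
  router.gen: runs — west.gen 9->15; result 3 (same value as before).
  amber.gen: checked — values it read are unchanged (probe.gen unchanged, router.gen unchanged); reused cached 3 without running.
  shard.gen: runs — tables.gen 3->-5; result -2.
  parser.gen: runs — shard.gen 6->-2; result 2.
  stage.gen: checked — values it read are unchanged (amber.gen unchanged, amber.gen unchanged); reused cached 6 without running.
  config.gen: checked — values it read are unchanged (stage.gen unchanged); reused cached -6 without running.
  tokens.gen: runs — parser.gen 6->2; result -4.
  trace.gen: runs — tokens.gen 0->-4; result 4.

Key observation: the cutoff stops propagation at amber.gen — its inputs' values are unchanged, so it reuses its cache.

Marked dirty: amber.gen, config.gen, export.gen, filter.gen, graph.gen, omega.gen, parser.gen, probe.gen, router.gen, shard.gen, stage.gen, stats.gen, tables.gen, tokens.gen, trace.gen, west.gen.
Target commands that run: export.gen, filter.gen, graph.gen, omega.gen, parser.gen, probe.gen, router.gen, shard.gen, stats.gen, tables.gen, tokens.gen, trace.gen, west.gen — 13 in total.
Checked but reused from cache: amber.gen, config.gen, stage.gen.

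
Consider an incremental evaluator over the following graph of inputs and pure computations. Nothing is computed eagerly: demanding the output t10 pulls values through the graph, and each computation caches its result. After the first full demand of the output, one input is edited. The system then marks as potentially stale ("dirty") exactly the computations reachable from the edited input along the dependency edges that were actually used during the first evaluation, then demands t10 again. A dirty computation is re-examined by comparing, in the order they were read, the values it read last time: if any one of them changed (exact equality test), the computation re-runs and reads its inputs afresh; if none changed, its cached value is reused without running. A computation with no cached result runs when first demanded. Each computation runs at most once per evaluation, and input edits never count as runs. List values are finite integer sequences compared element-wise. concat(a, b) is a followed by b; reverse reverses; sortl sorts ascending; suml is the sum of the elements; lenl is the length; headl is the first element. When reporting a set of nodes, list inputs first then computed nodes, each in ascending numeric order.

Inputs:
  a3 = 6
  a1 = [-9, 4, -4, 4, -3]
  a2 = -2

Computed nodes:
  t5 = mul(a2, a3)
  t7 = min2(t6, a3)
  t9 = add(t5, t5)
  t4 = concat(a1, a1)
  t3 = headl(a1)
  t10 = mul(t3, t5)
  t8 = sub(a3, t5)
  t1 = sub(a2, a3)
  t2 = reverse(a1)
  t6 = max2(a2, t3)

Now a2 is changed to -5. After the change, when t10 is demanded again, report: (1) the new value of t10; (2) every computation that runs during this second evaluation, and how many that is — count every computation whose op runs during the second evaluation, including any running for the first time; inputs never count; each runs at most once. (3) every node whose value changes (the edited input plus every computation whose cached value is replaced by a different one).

t10 now evaluates to 270.
Run set: t5, t10 (2 run).
Changed values: a2, t5, t10.

Initial pass — values computed on the first demand:
  t3 = headl([-9, 4, -4, 4, -3]) = -9
  t5 = mul(-2, 6) = -12
  t10 = mul(-9, -12) = 108

Second demand — change propagation:
  t5: re-runs because a2 -2->-5; new result -30.
  t10: re-runs because t5 -12->-30; new result 270.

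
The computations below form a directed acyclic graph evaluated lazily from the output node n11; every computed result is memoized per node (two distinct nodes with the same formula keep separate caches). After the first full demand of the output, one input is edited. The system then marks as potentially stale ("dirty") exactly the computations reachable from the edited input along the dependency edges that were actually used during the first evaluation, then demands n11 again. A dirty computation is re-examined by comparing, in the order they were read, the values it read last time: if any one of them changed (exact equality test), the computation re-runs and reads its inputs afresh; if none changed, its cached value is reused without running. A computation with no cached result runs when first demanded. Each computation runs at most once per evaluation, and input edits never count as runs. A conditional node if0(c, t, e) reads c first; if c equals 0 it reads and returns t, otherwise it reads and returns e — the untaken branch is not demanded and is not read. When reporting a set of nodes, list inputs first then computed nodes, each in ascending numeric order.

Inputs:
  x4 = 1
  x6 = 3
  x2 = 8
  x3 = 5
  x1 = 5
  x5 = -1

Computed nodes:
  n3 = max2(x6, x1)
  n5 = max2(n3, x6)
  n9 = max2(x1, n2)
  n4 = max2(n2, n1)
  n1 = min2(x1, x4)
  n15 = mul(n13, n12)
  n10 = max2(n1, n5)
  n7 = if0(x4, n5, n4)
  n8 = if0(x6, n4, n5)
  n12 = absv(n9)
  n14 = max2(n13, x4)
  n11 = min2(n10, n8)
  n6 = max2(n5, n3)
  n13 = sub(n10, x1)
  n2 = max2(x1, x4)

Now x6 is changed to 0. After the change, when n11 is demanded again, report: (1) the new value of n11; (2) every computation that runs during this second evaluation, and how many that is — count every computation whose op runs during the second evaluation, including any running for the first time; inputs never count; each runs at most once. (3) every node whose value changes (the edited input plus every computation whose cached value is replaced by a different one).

Demanding n11 again yields 5.
5 computations run: n2, n3, n4, n5, n8.
The nodes whose values change: x6.
Note the branch switch — n2, n4 had no cache and run now for the first time.

First demand of the output computes:
  n1 = min2(5, 1) = 1
  n3 = max2(3, 5) = 5
  n5 = max2(5, 3) = 5
  n8 = if0(x6=3 -> else branch n5) = 5
  n10 = max2(1, 5) = 5
  n11 = min2(5, 5) = 5

After the edit, cleaning proceeds:
  n2: had never run; runs now, result 5.
  n3: a read changed (x6 3->0) — executes, giving 5 — identical to its old value.
  n4: had never run; runs now, result 5.
  n5: a read changed (x6 3->0) — executes, giving 5 — identical to its old value.
  n8: a read changed (x6 3->0) — executes, giving 5 — identical to its old value.
  n10: dirty, but its reads are unchanged (n1 unchanged, n5 unchanged); cached 5 stands.
  n11: dirty, but its reads are unchanged (n10 unchanged, n8 unchanged); cached 5 stands.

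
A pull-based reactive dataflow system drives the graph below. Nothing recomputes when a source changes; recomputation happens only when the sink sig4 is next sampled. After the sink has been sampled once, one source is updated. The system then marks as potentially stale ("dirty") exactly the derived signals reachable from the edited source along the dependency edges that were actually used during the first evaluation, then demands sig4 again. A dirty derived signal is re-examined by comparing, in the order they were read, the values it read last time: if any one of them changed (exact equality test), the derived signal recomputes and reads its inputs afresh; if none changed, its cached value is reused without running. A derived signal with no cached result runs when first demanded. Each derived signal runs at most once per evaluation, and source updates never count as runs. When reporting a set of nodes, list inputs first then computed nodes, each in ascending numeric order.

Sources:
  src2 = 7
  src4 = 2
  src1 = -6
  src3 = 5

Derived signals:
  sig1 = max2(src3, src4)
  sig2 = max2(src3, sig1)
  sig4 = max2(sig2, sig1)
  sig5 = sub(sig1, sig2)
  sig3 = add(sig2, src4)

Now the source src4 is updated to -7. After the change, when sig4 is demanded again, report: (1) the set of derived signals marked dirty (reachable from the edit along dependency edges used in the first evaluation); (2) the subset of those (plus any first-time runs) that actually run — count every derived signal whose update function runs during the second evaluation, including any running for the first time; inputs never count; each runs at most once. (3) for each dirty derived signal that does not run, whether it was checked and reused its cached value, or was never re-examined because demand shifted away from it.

Marked dirty: sig1, sig2, sig4.
Derived signals that run: sig1 — 1 in total.
Checked but reused from cache: sig2, sig4.
Key observation: the change is absorbed at sig1 — it re-runs but produces the same value, and the output's value is unchanged.

First evaluation (everything demanded from the output):
  sig1 = max2(5, 2) = 5
  sig2 = max2(5, 5) = 5
  sig4 = max2(5, 5) = 5

Propagation after the edit:
  sig1: runs — src4 2->-7; result 5 (same value as before).
  sig2: checked — values it read are unchanged (src3 unchanged, sig1 unchanged); reused cached 5 without running.
  sig4: checked — values it read are unchanged (sig2 unchanged, sig1 unchanged); reused cached 5 without running.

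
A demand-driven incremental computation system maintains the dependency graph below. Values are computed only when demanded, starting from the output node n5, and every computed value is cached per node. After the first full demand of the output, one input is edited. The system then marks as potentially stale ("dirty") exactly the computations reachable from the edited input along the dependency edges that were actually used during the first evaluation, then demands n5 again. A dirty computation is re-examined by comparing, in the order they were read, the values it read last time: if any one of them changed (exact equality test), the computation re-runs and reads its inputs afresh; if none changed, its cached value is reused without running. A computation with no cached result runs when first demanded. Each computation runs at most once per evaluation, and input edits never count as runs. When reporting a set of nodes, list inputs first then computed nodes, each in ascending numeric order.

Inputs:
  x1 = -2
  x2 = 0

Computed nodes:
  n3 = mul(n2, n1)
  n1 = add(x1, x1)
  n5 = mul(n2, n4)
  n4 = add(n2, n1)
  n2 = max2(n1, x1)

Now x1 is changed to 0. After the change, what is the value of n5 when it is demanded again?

New value of n5: 0.

First evaluation (everything demanded from the output):
  n1 = add(-2, -2) = -4
  n2 = max2(-4, -2) = -2
  n4 = add(-2, -4) = -6
  n5 = mul(-2, -6) = 12

Propagation after the edit:
  n1: runs — x1 -2->0; x1 -2->0; result 0.
  n2: runs — n1 -4->0; x1 -2->0; result 0.
  n4: runs — n2 -2->0; n1 -4->0; result 0.
  n5: runs — n2 -2->0; n4 -6->0; result 0.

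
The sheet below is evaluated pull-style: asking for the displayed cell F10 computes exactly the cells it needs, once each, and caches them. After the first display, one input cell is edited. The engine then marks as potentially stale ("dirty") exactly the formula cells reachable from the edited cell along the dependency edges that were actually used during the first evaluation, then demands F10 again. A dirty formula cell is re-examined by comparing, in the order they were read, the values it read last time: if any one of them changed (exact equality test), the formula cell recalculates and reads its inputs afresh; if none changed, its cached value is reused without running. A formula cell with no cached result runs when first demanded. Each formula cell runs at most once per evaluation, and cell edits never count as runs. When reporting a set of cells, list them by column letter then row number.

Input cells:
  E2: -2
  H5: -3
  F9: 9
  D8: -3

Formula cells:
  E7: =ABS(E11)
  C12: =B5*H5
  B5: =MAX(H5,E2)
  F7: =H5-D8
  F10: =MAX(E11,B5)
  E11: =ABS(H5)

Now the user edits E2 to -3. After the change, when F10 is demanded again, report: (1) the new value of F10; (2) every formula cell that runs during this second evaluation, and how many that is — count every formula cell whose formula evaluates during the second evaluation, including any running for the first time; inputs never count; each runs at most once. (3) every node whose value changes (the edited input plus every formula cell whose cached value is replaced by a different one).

Demanding F10 again yields 3.
2 formula cells run: B5, F10.
The nodes whose values change: B5, E2.

First demand of the output computes:
  B5 = MAX(-3, -2) = -2
  E11 = ABS(-3) = 3
  F10 = MAX(3, -2) = 3

After the edit, cleaning proceeds:
  B5: a read changed (E2 -2->-3) — executes, giving -3.
  F10: a read changed (B5 -2->-3) — executes, giving 3 — identical to its old value.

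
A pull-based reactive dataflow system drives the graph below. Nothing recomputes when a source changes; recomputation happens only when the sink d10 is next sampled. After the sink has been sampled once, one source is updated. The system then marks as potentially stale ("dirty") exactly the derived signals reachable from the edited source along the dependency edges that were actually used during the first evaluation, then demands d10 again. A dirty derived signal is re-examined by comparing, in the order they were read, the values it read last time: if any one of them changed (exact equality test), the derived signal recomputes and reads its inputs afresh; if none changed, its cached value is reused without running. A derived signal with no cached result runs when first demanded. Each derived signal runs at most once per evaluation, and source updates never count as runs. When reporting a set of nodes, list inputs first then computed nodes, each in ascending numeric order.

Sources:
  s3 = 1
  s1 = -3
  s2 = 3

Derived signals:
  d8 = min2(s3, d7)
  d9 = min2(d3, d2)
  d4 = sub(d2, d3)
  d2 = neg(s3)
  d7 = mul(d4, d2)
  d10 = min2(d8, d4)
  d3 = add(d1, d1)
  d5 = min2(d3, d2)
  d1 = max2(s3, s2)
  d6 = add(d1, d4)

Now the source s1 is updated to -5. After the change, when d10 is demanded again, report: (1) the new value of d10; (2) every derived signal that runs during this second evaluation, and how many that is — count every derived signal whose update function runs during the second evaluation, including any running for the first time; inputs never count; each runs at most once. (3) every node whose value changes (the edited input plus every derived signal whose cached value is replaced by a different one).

New value of d10: -7.
Derived signals that run: none — 0 in total.
Values that change: s1.
Key observation: s1 is never demanded by the output, so the edit triggers no recomputation at all.

First evaluation (everything demanded from the output):
  d1 = max2(1, 3) = 3
  d2 = neg(1) = -1
  d3 = add(3, 3) = 6
  d4 = sub(-1, 6) = -7
  d7 = mul(-7, -1) = 7
  d8 = min2(1, 7) = 1
  d10 = min2(1, -7) = -7

Propagation after the edit:
  s1 feeds no computation that the output demands — nothing is marked dirty and nothing runs.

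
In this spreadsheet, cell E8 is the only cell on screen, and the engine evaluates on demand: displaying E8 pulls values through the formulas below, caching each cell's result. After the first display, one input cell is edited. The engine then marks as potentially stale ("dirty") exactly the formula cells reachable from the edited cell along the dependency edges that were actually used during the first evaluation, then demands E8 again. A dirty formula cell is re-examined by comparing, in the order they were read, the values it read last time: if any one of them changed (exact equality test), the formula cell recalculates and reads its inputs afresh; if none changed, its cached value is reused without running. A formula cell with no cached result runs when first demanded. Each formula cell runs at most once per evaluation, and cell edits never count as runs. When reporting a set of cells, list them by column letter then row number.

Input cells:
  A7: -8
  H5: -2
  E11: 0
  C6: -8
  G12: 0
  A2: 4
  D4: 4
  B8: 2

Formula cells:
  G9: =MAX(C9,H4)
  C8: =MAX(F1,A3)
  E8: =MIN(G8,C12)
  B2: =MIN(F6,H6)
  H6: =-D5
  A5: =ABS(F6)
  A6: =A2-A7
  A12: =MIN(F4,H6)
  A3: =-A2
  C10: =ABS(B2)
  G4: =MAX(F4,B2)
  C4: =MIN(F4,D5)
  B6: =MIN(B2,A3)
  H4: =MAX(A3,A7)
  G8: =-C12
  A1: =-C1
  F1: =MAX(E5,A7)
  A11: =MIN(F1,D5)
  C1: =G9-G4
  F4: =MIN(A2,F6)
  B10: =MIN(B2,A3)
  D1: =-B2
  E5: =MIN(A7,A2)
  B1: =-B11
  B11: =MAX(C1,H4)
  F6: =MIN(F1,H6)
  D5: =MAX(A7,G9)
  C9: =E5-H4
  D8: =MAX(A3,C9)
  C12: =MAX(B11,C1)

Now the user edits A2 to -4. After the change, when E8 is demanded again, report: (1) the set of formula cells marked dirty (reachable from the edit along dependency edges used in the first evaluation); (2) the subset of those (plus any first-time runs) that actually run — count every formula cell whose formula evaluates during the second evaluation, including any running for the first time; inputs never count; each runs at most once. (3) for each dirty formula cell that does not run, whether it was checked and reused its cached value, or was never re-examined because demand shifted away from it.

Dirty set: A3, B2, B11, C1, C9, C12, D5, E5, E8, F1, F4, F6, G4, G8, G9, H4, H6.
Run set: A3, B2, B11, C1, C9, C12, D5, E5, E8, F4, F6, G8, G9, H4, H6 (15 run).
Re-examined without running (cache reused): F1, G4.
The important point: at F1 every value read last time is unchanged, so the dirty flag clears without a run.

Initial pass — values computed on the first demand:
  A3 = -(4) = -4
  E5 = MIN(-8, 4) = -8
  F1 = MAX(-8, -8) = -8
  H4 = MAX(-4, -8) = -4
  C9 = -8 - -4 = -4
  G9 = MAX(-4, -4) = -4
  D5 = MAX(-8, -4) = -4
  H6 = -(-4) = 4
  F6 = MIN(-8, 4) = -8
  B2 = MIN(-8, 4) = -8
  F4 = MIN(4, -8) = -8
  G4 = MAX(-8, -8) = -8
  C1 = -4 - -8 = 4
  B11 = MAX(4, -4) = 4
  C12 = MAX(4, 4) = 4
  G8 = -(4) = -4
  E8 = MIN(-4, 4) = -4

Second demand — change propagation:
  A3: re-runs because A2 4->-4; new result 4.
  E5: re-runs because A2 4->-4; new result -8 (unchanged).
  F1: re-examined; everything it read last time is the same (E5 unchanged, A7 unchanged) — cache -8 kept, no run.
  H4: re-runs because A3 -4->4; new result 4.
  C9: re-runs because H4 -4->4; new result -12.
  G9: re-runs because C9 -4->-12; H4 -4->4; new result 4.
  D5: re-runs because G9 -4->4; new result 4.
  H6: re-runs because D5 -4->4; new result -4.
  F6: re-runs because H6 4->-4; new result -8 (unchanged).
  B2: re-runs because H6 4->-4; new result -8 (unchanged).
  F4: re-runs because A2 4->-4; new result -8 (unchanged).
  G4: re-examined; everything it read last time is the same (F4 unchanged, B2 unchanged) — cache -8 kept, no run.
  C1: re-runs because G9 -4->4; new result 12.
  B11: re-runs because C1 4->12; H4 -4->4; new result 12.
  C12: re-runs because B11 4->12; C1 4->12; new result 12.
  G8: re-runs because C12 4->12; new result -12.
  E8: re-runs because G8 -4->-12; C12 4->12; new result -12.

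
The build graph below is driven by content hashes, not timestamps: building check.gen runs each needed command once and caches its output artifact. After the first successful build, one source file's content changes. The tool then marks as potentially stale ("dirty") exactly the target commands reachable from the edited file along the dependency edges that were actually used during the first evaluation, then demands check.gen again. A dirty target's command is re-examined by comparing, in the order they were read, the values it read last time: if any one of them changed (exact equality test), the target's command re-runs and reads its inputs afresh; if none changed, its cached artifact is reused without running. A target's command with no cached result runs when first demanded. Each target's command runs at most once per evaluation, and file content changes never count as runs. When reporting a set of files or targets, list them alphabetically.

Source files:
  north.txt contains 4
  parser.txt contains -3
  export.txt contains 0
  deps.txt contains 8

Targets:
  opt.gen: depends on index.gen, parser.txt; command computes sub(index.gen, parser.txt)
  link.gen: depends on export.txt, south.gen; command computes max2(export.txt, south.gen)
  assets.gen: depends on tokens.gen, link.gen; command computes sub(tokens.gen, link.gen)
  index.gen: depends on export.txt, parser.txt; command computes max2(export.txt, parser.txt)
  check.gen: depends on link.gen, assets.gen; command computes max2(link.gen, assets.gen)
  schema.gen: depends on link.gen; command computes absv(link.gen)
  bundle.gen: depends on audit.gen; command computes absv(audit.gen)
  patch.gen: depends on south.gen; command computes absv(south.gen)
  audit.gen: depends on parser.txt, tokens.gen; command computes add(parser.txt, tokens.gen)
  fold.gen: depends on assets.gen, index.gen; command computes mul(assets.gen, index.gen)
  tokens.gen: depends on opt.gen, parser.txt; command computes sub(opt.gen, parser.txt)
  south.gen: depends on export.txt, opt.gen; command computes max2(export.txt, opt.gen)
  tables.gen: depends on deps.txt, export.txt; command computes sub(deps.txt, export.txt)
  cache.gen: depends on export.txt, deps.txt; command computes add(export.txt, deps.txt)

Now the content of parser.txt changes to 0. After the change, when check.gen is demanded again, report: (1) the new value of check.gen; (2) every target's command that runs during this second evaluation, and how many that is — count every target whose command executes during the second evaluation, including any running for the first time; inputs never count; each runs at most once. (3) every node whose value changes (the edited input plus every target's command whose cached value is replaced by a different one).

check.gen now evaluates to 0.
Run set: assets.gen, check.gen, index.gen, link.gen, opt.gen, south.gen, tokens.gen (7 run).
Changed values: assets.gen, check.gen, link.gen, opt.gen, parser.txt, south.gen, tokens.gen.

Initial pass — values computed on the first demand:
  index.gen = max2(0, -3) = 0
  opt.gen = sub(0, -3) = 3
  south.gen = max2(0, 3) = 3
  link.gen = max2(0, 3) = 3
  tokens.gen = sub(3, -3) = 6
  assets.gen = sub(6, 3) = 3
  check.gen = max2(3, 3) = 3

Second demand — change propagation:
  index.gen: re-runs because parser.txt -3->0; new result 0 (unchanged).
  opt.gen: re-runs because parser.txt -3->0; new result 0.
  south.gen: re-runs because opt.gen 3->0; new result 0.
  link.gen: re-runs because south.gen 3->0; new result 0.
  tokens.gen: re-runs because opt.gen 3->0; parser.txt -3->0; new result 0.
  assets.gen: re-runs because tokens.gen 6->0; link.gen 3->0; new result 0.
  check.gen: re-runs because link.gen 3->0; assets.gen 3->0; new result 0.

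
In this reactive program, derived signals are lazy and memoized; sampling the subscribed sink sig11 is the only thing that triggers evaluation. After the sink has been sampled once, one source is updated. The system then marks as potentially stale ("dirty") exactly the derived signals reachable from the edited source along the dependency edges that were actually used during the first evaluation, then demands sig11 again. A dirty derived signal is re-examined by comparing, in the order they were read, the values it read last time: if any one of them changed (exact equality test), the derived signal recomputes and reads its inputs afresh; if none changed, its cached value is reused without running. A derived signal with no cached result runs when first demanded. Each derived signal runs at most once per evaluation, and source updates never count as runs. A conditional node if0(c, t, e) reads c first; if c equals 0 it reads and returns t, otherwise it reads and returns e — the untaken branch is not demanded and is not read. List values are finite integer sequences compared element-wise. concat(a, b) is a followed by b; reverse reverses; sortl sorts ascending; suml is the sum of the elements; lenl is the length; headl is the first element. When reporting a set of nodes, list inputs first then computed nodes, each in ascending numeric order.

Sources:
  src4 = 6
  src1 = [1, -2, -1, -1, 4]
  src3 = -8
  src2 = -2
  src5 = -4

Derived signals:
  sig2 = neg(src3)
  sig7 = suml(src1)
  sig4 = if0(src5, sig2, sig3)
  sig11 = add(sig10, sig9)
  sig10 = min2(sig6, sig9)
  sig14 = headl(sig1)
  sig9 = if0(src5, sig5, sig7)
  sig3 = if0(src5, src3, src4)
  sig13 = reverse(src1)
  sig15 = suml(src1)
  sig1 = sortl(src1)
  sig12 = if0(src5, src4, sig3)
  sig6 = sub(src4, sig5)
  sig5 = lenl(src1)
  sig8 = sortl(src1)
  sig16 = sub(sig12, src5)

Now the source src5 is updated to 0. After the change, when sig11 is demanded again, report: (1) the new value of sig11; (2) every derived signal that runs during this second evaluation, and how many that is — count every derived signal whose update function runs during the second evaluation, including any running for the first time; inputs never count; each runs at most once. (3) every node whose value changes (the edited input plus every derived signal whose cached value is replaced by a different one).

Demanding sig11 again yields 6.
3 derived signals run: sig9, sig10, sig11.
The nodes whose values change: src5, sig9, sig11.

First demand of the output computes:
  sig5 = lenl([1, -2, -1, -1, 4]) = 5
  sig6 = sub(6, 5) = 1
  sig7 = suml([1, -2, -1, -1, 4]) = 1
  sig9 = if0(src5=-4 -> else branch sig7) = 1
  sig10 = min2(1, 1) = 1
  sig11 = add(1, 1) = 2

After the edit, cleaning proceeds:
  sig9: a read changed (src5 -4->0) — executes, giving 5.
  sig10: a read changed (sig9 1->5) — executes, giving 1 — identical to its old value.
  sig11: a read changed (sig9 1->5) — executes, giving 6.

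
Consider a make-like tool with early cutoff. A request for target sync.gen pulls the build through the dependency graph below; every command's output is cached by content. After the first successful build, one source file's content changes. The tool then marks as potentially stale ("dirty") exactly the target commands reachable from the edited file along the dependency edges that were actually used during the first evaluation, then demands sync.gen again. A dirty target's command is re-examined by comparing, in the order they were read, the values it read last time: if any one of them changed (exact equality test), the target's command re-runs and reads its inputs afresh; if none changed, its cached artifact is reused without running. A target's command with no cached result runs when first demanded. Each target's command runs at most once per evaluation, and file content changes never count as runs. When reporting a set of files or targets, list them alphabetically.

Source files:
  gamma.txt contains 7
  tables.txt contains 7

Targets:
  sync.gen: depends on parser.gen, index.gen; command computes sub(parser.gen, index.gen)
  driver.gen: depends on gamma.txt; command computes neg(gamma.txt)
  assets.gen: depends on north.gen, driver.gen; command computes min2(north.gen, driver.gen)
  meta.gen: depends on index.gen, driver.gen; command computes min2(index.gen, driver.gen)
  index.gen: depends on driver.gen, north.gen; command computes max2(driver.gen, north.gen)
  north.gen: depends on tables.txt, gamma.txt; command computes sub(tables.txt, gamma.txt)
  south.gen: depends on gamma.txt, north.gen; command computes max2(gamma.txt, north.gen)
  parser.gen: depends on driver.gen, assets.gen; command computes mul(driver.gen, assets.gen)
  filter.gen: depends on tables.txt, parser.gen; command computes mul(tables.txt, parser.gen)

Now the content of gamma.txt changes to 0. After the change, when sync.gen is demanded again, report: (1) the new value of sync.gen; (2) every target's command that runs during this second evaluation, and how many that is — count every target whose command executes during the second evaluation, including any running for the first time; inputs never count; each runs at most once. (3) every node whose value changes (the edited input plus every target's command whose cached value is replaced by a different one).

First demand of the output computes:
  driver.gen = neg(7) = -7
  north.gen = sub(7, 7) = 0
  assets.gen = min2(0, -7) = -7
  index.gen = max2(-7, 0) = 0
  parser.gen = mul(-7, -7) = 49
  sync.gen = sub(49, 0) = 49

After the edit, cleaning proceeds:
  driver.gen: a read changed (gamma.txt 7->0) — executes, giving 0.
  north.gen: a read changed (gamma.txt 7->0) — executes, giving 7.
  assets.gen: a read changed (north.gen 0->7; driver.gen -7->0) — executes, giving 0.
  index.gen: a read changed (driver.gen -7->0; north.gen 0->7) — executes, giving 7.
  parser.gen: a read changed (driver.gen -7->0; assets.gen -7->0) — executes, giving 0.
  sync.gen: a read changed (parser.gen 49->0; index.gen 0->7) — executes, giving -7.

Demanding sync.gen again yields -7.
6 target commands run: assets.gen, driver.gen, index.gen, north.gen, parser.gen, sync.gen.
The nodes whose values change: assets.gen, driver.gen, gamma.txt, index.gen, north.gen, parser.gen, sync.gen.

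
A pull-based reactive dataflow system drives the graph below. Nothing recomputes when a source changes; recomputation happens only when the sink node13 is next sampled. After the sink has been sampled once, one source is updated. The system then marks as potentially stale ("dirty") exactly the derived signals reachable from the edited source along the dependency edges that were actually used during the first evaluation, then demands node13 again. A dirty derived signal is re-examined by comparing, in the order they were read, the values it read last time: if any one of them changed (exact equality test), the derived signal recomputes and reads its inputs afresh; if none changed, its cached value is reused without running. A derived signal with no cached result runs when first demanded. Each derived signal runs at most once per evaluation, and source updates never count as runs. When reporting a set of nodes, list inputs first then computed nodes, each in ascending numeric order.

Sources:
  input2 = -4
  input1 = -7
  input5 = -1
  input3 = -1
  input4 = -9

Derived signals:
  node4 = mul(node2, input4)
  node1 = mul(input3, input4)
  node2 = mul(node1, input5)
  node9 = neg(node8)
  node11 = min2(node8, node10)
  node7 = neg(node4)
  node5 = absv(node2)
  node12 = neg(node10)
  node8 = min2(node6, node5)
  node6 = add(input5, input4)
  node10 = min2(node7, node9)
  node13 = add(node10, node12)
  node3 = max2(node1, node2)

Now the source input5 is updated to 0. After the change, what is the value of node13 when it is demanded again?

New value of node13: 0.

First evaluation (everything demanded from the output):
  node1 = mul(-1, -9) = 9
  node2 = mul(9, -1) = -9
  node4 = mul(-9, -9) = 81
  node5 = absv(-9) = 9
  node6 = add(-1, -9) = -10
  node7 = neg(81) = -81
  node8 = min2(-10, 9) = -10
  node9 = neg(-10) = 10
  node10 = min2(-81, 10) = -81
  node12 = neg(-81) = 81
  node13 = add(-81, 81) = 0

Propagation after the edit:
  node2: runs — input5 -1->0; result 0.
  node4: runs — node2 -9->0; result 0.
  node5: runs — node2 -9->0; result 0.
  node6: runs — input5 -1->0; result -9.
  node7: runs — node4 81->0; result 0.
  node8: runs — node6 -10->-9; node5 9->0; result -9.
  node9: runs — node8 -10->-9; result 9.
  node10: runs — node7 -81->0; node9 10->9; result 0.
  node12: runs — node10 -81->0; result 0.
  node13: runs — node10 -81->0; node12 81->0; result 0 (same value as before).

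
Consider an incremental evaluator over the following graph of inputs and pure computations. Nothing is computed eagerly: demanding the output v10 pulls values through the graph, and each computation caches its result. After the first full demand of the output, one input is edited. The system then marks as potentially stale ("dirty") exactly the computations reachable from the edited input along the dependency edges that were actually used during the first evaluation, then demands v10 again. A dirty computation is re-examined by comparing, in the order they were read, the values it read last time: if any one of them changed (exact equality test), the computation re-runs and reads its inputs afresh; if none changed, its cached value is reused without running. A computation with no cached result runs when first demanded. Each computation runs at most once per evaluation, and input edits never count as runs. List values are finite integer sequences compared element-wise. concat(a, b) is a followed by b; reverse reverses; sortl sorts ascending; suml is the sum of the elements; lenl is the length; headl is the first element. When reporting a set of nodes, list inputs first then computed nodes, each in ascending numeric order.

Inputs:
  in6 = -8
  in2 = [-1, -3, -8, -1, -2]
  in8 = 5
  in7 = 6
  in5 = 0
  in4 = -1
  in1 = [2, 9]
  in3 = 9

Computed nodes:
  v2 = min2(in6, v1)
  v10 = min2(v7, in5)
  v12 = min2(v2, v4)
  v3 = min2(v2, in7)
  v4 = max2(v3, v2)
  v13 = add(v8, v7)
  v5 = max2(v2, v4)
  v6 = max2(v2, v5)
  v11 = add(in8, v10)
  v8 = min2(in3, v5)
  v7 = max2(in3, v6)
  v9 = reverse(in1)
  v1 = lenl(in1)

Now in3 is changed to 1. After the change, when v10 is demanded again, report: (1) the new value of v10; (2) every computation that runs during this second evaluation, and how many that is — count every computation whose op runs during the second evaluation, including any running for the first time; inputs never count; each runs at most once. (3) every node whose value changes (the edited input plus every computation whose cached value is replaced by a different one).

Initial pass — values computed on the first demand:
  v1 = lenl([2, 9]) = 2
  v2 = min2(-8, 2) = -8
  v3 = min2(-8, 6) = -8
  v4 = max2(-8, -8) = -8
  v5 = max2(-8, -8) = -8
  v6 = max2(-8, -8) = -8
  v7 = max2(9, -8) = 9
  v10 = min2(9, 0) = 0

Second demand — change propagation:
  v7: re-runs because in3 9->1; new result 1.
  v10: re-runs because v7 9->1; new result 0 (unchanged).

v10 now evaluates to 0.
Run set: v7, v10 (2 run).
Changed values: in3, v7.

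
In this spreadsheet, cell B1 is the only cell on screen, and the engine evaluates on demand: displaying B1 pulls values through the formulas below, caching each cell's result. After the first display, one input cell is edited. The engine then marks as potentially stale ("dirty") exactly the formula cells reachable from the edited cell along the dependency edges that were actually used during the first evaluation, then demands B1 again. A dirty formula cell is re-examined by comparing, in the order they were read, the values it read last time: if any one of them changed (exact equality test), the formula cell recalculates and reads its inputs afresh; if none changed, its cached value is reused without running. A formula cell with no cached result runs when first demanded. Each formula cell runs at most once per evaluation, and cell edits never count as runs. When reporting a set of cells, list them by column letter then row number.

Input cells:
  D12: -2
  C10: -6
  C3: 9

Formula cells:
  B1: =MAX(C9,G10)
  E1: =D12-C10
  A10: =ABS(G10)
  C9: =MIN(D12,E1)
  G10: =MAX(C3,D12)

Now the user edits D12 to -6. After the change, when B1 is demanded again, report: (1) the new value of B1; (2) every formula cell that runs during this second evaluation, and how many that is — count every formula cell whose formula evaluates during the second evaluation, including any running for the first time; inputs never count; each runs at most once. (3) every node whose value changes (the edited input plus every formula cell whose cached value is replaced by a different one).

Initial pass — values computed on the first demand:
  E1 = -2 - -6 = 4
  C9 = MIN(-2, 4) = -2
  G10 = MAX(9, -2) = 9
  B1 = MAX(-2, 9) = 9

Second demand — change propagation:
  E1: re-runs because D12 -2->-6; new result 0.
  C9: re-runs because D12 -2->-6; E1 4->0; new result -6.
  G10: re-runs because D12 -2->-6; new result 9 (unchanged).
  B1: re-runs because C9 -2->-6; new result 9 (unchanged).

B1 now evaluates to 9.
Run set: B1, C9, E1, G10 (4 run).
Changed values: C9, D12, E1.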